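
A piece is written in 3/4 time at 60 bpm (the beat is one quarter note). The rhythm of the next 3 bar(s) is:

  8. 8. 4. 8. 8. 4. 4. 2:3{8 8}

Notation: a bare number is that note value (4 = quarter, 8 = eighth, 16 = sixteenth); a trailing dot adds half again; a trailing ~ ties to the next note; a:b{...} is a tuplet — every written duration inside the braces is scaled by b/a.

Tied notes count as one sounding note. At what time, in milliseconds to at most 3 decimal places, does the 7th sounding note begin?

1. 0.0ms @ 0 + 750.0ms (3/4)
2. 750.0ms @ 3/4 + 750.0ms (3/4)
3. 1500.0ms @ 3/2 + 1500.0ms (3/2)
4. 3000.0ms @ 3 + 750.0ms (3/4)
5. 3750.0ms @ 15/4 + 750.0ms (3/4)
6. 4500.0ms @ 9/2 + 1500.0ms (3/2)
7. 6000.0ms @ 6 + 1500.0ms (3/2)
8. 7500.0ms @ 15/2 + 750.0ms (3/4)
9. 8250.0ms @ 33/4 + 750.0ms (3/4)

note 7 onset = 6b = 6000.0ms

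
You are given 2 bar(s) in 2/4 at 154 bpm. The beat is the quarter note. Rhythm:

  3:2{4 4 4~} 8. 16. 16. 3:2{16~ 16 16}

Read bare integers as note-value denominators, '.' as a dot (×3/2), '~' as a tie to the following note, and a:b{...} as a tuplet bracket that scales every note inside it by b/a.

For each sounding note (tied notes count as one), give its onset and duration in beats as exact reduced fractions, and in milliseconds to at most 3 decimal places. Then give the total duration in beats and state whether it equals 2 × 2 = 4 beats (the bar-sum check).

1) 0.0ms=0b +259.74ms=2/3b
2) 259.74ms=2/3b +259.74ms=2/3b
3) 519.481ms=4/3b +551.948ms=17/12b
4) 1071.429ms=11/4b +146.104ms=3/8b
5) 1217.532ms=25/8b +146.104ms=3/8b
6) 1363.636ms=7/2b +129.87ms=1/3b
7) 1493.506ms=23/6b +64.935ms=1/6b
Σ=4b of 4 (154bpm 2/4) — PASS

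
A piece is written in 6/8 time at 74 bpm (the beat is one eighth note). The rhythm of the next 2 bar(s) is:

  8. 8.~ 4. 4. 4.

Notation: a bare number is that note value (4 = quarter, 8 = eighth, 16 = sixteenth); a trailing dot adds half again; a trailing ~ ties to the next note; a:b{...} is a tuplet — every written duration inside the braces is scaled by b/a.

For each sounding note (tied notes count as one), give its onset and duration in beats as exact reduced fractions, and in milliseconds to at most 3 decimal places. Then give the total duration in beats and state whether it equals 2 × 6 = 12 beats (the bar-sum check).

1) 0.0ms=0b +1216.216ms=3/2b
2) 1216.216ms=3/2b +3648.649ms=9/2b
3) 4864.865ms=6b +2432.432ms=3b
4) 7297.297ms=9b +2432.432ms=3b
Σ=12b of 12 (74bpm 6/8) — PASS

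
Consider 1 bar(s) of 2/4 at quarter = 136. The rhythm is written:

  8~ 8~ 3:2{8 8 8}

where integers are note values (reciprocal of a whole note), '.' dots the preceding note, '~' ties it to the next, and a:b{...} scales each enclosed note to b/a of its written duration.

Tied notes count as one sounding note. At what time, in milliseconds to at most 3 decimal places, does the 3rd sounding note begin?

1. 0.0ms @ 0 + 588.235ms (4/3)
2. 588.235ms @ 4/3 + 147.059ms (1/3)
3. 735.294ms @ 5/3 + 147.059ms (1/3)

note 3 onset = 5/3b = 735.294ms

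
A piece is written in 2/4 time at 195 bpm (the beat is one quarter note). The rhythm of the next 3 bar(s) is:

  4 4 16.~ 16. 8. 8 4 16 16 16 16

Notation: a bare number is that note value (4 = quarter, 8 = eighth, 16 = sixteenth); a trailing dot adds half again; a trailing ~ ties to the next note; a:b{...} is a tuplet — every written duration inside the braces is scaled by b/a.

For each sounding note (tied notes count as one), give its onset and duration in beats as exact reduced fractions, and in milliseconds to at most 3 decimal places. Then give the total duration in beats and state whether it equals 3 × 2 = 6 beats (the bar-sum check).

1) 0.0ms=0b +307.692ms=1b
2) 307.692ms=1b +307.692ms=1b
3) 615.385ms=2b +230.769ms=3/4b
4) 846.154ms=11/4b +230.769ms=3/4b
5) 1076.923ms=7/2b +153.846ms=1/2b
6) 1230.769ms=4b +307.692ms=1b
7) 1538.462ms=5b +76.923ms=1/4b
8) 1615.385ms=21/4b +76.923ms=1/4b
9) 1692.308ms=11/2b +76.923ms=1/4b
10) 1769.231ms=23/4b +76.923ms=1/4b
Σ=6b of 6 (195bpm 2/4) — PASS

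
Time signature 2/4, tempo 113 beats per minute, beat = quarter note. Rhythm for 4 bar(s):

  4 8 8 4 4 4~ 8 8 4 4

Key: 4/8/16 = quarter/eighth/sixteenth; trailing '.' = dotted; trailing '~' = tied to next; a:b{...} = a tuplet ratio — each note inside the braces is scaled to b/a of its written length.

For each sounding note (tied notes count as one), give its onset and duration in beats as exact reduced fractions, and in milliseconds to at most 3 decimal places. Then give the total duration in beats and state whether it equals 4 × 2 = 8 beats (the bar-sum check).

1) 0.0ms=0b +530.973ms=1b
2) 530.973ms=1b +265.487ms=1/2b
3) 796.46ms=3/2b +265.487ms=1/2b
4) 1061.947ms=2b +530.973ms=1b
5) 1592.92ms=3b +530.973ms=1b
6) 2123.894ms=4b +796.46ms=3/2b
7) 2920.354ms=11/2b +265.487ms=1/2b
8) 3185.841ms=6b +530.973ms=1b
9) 3716.814ms=7b +530.973ms=1b
Σ=8b of 8 (113bpm 2/4) — PASS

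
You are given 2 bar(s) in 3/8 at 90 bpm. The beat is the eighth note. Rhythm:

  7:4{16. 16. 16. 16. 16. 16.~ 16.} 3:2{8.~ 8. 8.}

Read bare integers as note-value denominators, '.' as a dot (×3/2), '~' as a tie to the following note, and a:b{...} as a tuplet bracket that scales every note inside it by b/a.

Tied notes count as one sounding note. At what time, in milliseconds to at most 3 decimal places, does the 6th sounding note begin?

note 6 onset = 15/7b = 1428.571ms

1. 0.0ms @ 0 + 285.714ms (3/7)
2. 285.714ms @ 3/7 + 285.714ms (3/7)
3. 571.429ms @ 6/7 + 285.714ms (3/7)
4. 857.143ms @ 9/7 + 285.714ms (3/7)
5. 1142.857ms @ 12/7 + 285.714ms (3/7)
6. 1428.571ms @ 15/7 + 571.429ms (6/7)
7. 2000.0ms @ 3 + 1333.333ms (2)
8. 3333.333ms @ 5 + 666.667ms (1)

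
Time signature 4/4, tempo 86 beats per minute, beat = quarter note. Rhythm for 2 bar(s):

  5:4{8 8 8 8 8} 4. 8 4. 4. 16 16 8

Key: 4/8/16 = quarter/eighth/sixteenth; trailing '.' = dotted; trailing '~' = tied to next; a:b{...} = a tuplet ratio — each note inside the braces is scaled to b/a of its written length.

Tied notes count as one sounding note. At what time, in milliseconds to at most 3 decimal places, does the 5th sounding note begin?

1. 0.0ms @ 0 + 279.07ms (2/5)
2. 279.07ms @ 2/5 + 279.07ms (2/5)
3. 558.14ms @ 4/5 + 279.07ms (2/5)
4. 837.209ms @ 6/5 + 279.07ms (2/5)
5. 1116.279ms @ 8/5 + 279.07ms (2/5)
6. 1395.349ms @ 2 + 1046.512ms (3/2)
7. 2441.86ms @ 7/2 + 348.837ms (1/2)
8. 2790.698ms @ 4 + 1046.512ms (3/2)
9. 3837.209ms @ 11/2 + 1046.512ms (3/2)
10. 4883.721ms @ 7 + 174.419ms (1/4)
11. 5058.14ms @ 29/4 + 174.419ms (1/4)
12. 5232.558ms @ 15/2 + 348.837ms (1/2)

note 5 onset = 8/5b = 1116.279ms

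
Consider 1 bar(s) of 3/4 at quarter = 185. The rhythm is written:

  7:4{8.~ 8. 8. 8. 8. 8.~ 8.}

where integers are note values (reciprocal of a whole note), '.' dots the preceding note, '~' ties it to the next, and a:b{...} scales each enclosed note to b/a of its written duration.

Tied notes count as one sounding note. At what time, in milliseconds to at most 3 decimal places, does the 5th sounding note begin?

1. 0.0ms @ 0 + 277.992ms (6/7)
2. 277.992ms @ 6/7 + 138.996ms (3/7)
3. 416.988ms @ 9/7 + 138.996ms (3/7)
4. 555.985ms @ 12/7 + 138.996ms (3/7)
5. 694.981ms @ 15/7 + 277.992ms (6/7)

note 5 onset = 15/7b = 694.981ms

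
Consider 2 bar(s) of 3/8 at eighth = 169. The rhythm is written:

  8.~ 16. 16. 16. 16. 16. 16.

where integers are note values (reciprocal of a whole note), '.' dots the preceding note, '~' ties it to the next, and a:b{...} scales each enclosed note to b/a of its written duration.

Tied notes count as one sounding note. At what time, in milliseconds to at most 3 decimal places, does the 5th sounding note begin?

1. 0.0ms @ 0 + 798.817ms (9/4)
2. 798.817ms @ 9/4 + 266.272ms (3/4)
3. 1065.089ms @ 3 + 266.272ms (3/4)
4. 1331.361ms @ 15/4 + 266.272ms (3/4)
5. 1597.633ms @ 9/2 + 266.272ms (3/4)
6. 1863.905ms @ 21/4 + 266.272ms (3/4)

note 5 onset = 9/2b = 1597.633ms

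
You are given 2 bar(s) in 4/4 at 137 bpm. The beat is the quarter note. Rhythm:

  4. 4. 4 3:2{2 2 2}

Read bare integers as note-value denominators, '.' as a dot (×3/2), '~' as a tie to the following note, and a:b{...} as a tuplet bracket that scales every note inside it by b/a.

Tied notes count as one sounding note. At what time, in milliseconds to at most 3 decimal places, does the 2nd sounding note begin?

1. 0.0ms @ 0 + 656.934ms (3/2)
2. 656.934ms @ 3/2 + 656.934ms (3/2)
3. 1313.869ms @ 3 + 437.956ms (1)
4. 1751.825ms @ 4 + 583.942ms (4/3)
5. 2335.766ms @ 16/3 + 583.942ms (4/3)
6. 2919.708ms @ 20/3 + 583.942ms (4/3)

note 2 onset = 3/2b = 656.934ms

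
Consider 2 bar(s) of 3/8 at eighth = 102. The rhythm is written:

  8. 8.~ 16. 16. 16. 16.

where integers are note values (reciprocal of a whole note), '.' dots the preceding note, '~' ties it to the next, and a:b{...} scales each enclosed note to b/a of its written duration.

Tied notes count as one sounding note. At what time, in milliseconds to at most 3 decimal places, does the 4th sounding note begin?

1. 0.0ms @ 0 + 882.353ms (3/2)
2. 882.353ms @ 3/2 + 1323.529ms (9/4)
3. 2205.882ms @ 15/4 + 441.176ms (3/4)
4. 2647.059ms @ 9/2 + 441.176ms (3/4)
5. 3088.235ms @ 21/4 + 441.176ms (3/4)

note 4 onset = 9/2b = 2647.059ms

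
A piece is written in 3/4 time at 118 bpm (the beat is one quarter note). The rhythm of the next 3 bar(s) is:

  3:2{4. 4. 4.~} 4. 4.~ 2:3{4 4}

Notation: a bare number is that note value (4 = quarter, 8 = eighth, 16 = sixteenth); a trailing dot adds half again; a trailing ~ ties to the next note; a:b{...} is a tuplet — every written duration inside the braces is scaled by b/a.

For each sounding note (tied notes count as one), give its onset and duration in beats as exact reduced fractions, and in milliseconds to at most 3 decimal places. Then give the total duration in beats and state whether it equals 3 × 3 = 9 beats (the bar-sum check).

1) 0.0ms=0b +508.475ms=1b
2) 508.475ms=1b +508.475ms=1b
3) 1016.949ms=2b +1271.186ms=5/2b
4) 2288.136ms=9/2b +1525.424ms=3b
5) 3813.559ms=15/2b +762.712ms=3/2b
Σ=9b of 9 (118bpm 3/4) — PASS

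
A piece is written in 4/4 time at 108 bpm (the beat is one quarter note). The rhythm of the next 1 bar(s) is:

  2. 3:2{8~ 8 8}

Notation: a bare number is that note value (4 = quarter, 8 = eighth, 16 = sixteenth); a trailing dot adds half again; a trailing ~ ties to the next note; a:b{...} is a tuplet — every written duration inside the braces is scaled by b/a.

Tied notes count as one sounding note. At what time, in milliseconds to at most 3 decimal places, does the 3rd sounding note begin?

note 3 onset = 11/3b = 2037.037ms

1. 0.0ms @ 0 + 1666.667ms (3)
2. 1666.667ms @ 3 + 370.37ms (2/3)
3. 2037.037ms @ 11/3 + 185.185ms (1/3)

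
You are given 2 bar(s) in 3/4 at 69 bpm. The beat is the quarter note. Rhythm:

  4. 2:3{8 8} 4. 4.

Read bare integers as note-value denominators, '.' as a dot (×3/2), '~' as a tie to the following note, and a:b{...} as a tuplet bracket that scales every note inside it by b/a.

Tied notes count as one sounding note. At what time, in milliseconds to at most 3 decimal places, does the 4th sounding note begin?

note 4 onset = 3b = 2608.696ms

1. 0.0ms @ 0 + 1304.348ms (3/2)
2. 1304.348ms @ 3/2 + 652.174ms (3/4)
3. 1956.522ms @ 9/4 + 652.174ms (3/4)
4. 2608.696ms @ 3 + 1304.348ms (3/2)
5. 3913.043ms @ 9/2 + 1304.348ms (3/2)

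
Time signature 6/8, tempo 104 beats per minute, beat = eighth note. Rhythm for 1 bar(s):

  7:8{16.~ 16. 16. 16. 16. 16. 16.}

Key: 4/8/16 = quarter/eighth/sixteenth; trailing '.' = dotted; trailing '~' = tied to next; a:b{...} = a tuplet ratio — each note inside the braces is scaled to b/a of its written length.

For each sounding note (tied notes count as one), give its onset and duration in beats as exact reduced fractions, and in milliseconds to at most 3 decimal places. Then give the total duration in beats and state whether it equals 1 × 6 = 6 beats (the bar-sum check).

1) 0.0ms=0b +989.011ms=12/7b
2) 989.011ms=12/7b +494.505ms=6/7b
3) 1483.516ms=18/7b +494.505ms=6/7b
4) 1978.022ms=24/7b +494.505ms=6/7b
5) 2472.527ms=30/7b +494.505ms=6/7b
6) 2967.033ms=36/7b +494.505ms=6/7b
Σ=6b of 6 (104bpm 6/8) — PASS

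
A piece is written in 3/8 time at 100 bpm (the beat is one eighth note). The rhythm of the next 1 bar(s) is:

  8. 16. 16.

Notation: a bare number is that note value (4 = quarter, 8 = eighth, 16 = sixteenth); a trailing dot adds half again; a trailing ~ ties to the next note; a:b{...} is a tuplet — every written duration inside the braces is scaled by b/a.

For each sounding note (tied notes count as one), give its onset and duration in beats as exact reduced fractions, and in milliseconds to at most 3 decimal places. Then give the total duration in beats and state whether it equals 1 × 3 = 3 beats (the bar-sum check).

1) 0.0ms=0b +900.0ms=3/2b
2) 900.0ms=3/2b +450.0ms=3/4b
3) 1350.0ms=9/4b +450.0ms=3/4b
Σ=3b of 3 (100bpm 3/8) — PASS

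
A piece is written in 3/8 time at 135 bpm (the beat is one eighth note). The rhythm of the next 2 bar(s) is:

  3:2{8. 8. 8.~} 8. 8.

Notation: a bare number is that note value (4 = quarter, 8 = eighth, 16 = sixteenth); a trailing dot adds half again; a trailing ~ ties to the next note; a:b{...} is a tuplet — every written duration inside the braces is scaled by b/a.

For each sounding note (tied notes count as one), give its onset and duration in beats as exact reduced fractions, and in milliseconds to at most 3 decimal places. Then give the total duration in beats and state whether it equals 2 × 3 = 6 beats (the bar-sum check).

1) 0.0ms=0b +444.444ms=1b
2) 444.444ms=1b +444.444ms=1b
3) 888.889ms=2b +1111.111ms=5/2b
4) 2000.0ms=9/2b +666.667ms=3/2b
Σ=6b of 6 (135bpm 3/8) — PASS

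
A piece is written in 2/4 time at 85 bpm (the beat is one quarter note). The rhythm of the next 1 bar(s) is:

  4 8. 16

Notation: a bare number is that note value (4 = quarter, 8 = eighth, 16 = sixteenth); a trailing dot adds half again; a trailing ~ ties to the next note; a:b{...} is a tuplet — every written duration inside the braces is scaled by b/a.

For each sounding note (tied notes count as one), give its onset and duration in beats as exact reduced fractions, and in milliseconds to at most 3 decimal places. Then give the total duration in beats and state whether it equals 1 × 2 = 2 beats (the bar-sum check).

1) 0.0ms=0b +705.882ms=1b
2) 705.882ms=1b +529.412ms=3/4b
3) 1235.294ms=7/4b +176.471ms=1/4b
Σ=2b of 2 (85bpm 2/4) — PASS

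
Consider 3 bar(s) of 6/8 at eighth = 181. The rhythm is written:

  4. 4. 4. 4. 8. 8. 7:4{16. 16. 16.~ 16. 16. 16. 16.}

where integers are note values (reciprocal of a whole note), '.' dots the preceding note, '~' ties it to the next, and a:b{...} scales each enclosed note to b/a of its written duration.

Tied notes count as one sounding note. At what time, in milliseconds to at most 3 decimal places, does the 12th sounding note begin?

note 12 onset = 123/7b = 5824.783ms

1. 0.0ms @ 0 + 994.475ms (3)
2. 994.475ms @ 3 + 994.475ms (3)
3. 1988.95ms @ 6 + 994.475ms (3)
4. 2983.425ms @ 9 + 994.475ms (3)
5. 3977.901ms @ 12 + 497.238ms (3/2)
6. 4475.138ms @ 27/2 + 497.238ms (3/2)
7. 4972.376ms @ 15 + 142.068ms (3/7)
8. 5114.444ms @ 108/7 + 142.068ms (3/7)
9. 5256.511ms @ 111/7 + 284.136ms (6/7)
10. 5540.647ms @ 117/7 + 142.068ms (3/7)
11. 5682.715ms @ 120/7 + 142.068ms (3/7)
12. 5824.783ms @ 123/7 + 142.068ms (3/7)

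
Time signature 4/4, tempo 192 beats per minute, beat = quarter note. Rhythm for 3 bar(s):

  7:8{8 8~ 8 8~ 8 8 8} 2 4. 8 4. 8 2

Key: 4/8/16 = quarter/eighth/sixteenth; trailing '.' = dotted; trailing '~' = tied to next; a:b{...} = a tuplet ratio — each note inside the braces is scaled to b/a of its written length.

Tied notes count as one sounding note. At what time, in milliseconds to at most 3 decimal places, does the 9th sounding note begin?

1. 0.0ms @ 0 + 178.571ms (4/7)
2. 178.571ms @ 4/7 + 357.143ms (8/7)
3. 535.714ms @ 12/7 + 357.143ms (8/7)
4. 892.857ms @ 20/7 + 178.571ms (4/7)
5. 1071.429ms @ 24/7 + 178.571ms (4/7)
6. 1250.0ms @ 4 + 625.0ms (2)
7. 1875.0ms @ 6 + 468.75ms (3/2)
8. 2343.75ms @ 15/2 + 156.25ms (1/2)
9. 2500.0ms @ 8 + 468.75ms (3/2)
10. 2968.75ms @ 19/2 + 156.25ms (1/2)
11. 3125.0ms @ 10 + 625.0ms (2)

note 9 onset = 8b = 2500.0ms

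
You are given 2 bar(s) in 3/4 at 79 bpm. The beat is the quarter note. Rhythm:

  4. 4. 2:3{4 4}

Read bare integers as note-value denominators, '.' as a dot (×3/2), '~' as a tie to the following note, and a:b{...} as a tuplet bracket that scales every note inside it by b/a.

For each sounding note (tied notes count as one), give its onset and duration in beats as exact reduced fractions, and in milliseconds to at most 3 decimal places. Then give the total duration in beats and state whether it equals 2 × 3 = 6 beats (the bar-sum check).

1) 0.0ms=0b +1139.241ms=3/2b
2) 1139.241ms=3/2b +1139.241ms=3/2b
3) 2278.481ms=3b +1139.241ms=3/2b
4) 3417.722ms=9/2b +1139.241ms=3/2b
Σ=6b of 6 (79bpm 3/4) — PASS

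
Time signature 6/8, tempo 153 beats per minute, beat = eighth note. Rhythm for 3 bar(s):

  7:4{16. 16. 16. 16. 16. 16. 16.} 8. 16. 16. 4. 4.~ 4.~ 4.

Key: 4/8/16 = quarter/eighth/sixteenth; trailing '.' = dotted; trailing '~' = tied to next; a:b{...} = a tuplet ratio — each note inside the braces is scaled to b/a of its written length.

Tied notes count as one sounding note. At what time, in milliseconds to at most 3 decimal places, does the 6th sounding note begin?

1. 0.0ms @ 0 + 168.067ms (3/7)
2. 168.067ms @ 3/7 + 168.067ms (3/7)
3. 336.134ms @ 6/7 + 168.067ms (3/7)
4. 504.202ms @ 9/7 + 168.067ms (3/7)
5. 672.269ms @ 12/7 + 168.067ms (3/7)
6. 840.336ms @ 15/7 + 168.067ms (3/7)
7. 1008.403ms @ 18/7 + 168.067ms (3/7)
8. 1176.471ms @ 3 + 588.235ms (3/2)
9. 1764.706ms @ 9/2 + 294.118ms (3/4)
10. 2058.824ms @ 21/4 + 294.118ms (3/4)
11. 2352.941ms @ 6 + 1176.471ms (3)
12. 3529.412ms @ 9 + 3529.412ms (9)

note 6 onset = 15/7b = 840.336ms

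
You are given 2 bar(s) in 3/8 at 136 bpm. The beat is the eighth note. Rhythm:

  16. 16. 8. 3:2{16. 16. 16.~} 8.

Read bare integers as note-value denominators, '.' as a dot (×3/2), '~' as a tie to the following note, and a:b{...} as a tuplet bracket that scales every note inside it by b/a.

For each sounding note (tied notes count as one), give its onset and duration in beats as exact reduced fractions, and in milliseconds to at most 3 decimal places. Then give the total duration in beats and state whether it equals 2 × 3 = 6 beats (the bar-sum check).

1) 0.0ms=0b +330.882ms=3/4b
2) 330.882ms=3/4b +330.882ms=3/4b
3) 661.765ms=3/2b +661.765ms=3/2b
4) 1323.529ms=3b +220.588ms=1/2b
5) 1544.118ms=7/2b +220.588ms=1/2b
6) 1764.706ms=4b +882.353ms=2b
Σ=6b of 6 (136bpm 3/8) — PASS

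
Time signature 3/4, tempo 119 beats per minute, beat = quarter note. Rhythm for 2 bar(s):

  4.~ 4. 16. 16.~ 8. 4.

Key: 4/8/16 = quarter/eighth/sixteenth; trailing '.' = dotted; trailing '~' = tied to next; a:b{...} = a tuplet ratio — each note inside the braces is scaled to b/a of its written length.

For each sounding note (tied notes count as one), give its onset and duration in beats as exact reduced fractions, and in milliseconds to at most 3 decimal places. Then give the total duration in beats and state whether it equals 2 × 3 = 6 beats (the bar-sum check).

1) 0.0ms=0b +1512.605ms=3b
2) 1512.605ms=3b +189.076ms=3/8b
3) 1701.681ms=27/8b +567.227ms=9/8b
4) 2268.908ms=9/2b +756.303ms=3/2b
Σ=6b of 6 (119bpm 3/4) — PASS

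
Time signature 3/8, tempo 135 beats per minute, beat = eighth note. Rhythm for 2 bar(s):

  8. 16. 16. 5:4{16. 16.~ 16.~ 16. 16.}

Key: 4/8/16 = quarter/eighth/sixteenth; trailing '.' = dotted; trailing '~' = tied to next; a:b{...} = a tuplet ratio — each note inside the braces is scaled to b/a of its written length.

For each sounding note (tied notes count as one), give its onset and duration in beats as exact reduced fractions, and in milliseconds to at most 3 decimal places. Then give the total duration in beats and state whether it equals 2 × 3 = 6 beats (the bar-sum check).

1) 0.0ms=0b +666.667ms=3/2b
2) 666.667ms=3/2b +333.333ms=3/4b
3) 1000.0ms=9/4b +333.333ms=3/4b
4) 1333.333ms=3b +266.667ms=3/5b
5) 1600.0ms=18/5b +800.0ms=9/5b
6) 2400.0ms=27/5b +266.667ms=3/5b
Σ=6b of 6 (135bpm 3/8) — PASS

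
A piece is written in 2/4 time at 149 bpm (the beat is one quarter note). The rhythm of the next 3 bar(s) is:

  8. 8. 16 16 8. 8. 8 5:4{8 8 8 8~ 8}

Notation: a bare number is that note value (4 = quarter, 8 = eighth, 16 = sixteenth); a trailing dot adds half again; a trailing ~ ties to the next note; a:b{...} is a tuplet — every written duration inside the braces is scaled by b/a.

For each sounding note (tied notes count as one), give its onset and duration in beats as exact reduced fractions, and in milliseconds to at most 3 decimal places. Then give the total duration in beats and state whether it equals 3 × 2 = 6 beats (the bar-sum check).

1) 0.0ms=0b +302.013ms=3/4b
2) 302.013ms=3/4b +302.013ms=3/4b
3) 604.027ms=3/2b +100.671ms=1/4b
4) 704.698ms=7/4b +100.671ms=1/4b
5) 805.369ms=2b +302.013ms=3/4b
6) 1107.383ms=11/4b +302.013ms=3/4b
7) 1409.396ms=7/2b +201.342ms=1/2b
8) 1610.738ms=4b +161.074ms=2/5b
9) 1771.812ms=22/5b +161.074ms=2/5b
10) 1932.886ms=24/5b +161.074ms=2/5b
11) 2093.96ms=26/5b +322.148ms=4/5b
Σ=6b of 6 (149bpm 2/4) — PASS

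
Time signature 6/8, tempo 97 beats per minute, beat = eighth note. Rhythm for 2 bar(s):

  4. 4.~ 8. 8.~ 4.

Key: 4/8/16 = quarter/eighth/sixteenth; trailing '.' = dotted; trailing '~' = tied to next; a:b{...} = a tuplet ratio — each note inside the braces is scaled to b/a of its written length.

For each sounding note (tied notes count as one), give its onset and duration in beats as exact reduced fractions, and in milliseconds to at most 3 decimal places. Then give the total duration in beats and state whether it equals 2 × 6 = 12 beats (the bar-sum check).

1) 0.0ms=0b +1855.67ms=3b
2) 1855.67ms=3b +2783.505ms=9/2b
3) 4639.175ms=15/2b +2783.505ms=9/2b
Σ=12b of 12 (97bpm 6/8) — PASS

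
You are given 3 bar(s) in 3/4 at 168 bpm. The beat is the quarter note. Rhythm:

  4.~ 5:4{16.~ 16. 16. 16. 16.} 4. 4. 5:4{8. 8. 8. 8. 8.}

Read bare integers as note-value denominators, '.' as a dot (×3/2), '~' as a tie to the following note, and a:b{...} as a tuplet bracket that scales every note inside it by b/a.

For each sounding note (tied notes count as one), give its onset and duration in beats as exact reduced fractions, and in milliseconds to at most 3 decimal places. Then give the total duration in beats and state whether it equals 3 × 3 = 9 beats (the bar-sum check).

1) 0.0ms=0b +750.0ms=21/10b
2) 750.0ms=21/10b +107.143ms=3/10b
3) 857.143ms=12/5b +107.143ms=3/10b
4) 964.286ms=27/10b +107.143ms=3/10b
5) 1071.429ms=3b +535.714ms=3/2b
6) 1607.143ms=9/2b +535.714ms=3/2b
7) 2142.857ms=6b +214.286ms=3/5b
8) 2357.143ms=33/5b +214.286ms=3/5b
9) 2571.429ms=36/5b +214.286ms=3/5b
10) 2785.714ms=39/5b +214.286ms=3/5b
11) 3000.0ms=42/5b +214.286ms=3/5b
Σ=9b of 9 (168bpm 3/4) — PASS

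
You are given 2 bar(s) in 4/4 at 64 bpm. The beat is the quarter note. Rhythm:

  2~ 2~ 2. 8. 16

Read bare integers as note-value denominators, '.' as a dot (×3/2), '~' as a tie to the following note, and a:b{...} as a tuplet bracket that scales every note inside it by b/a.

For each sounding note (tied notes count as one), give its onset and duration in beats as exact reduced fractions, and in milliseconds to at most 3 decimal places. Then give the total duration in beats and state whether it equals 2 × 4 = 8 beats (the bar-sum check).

1) 0.0ms=0b +6562.5ms=7b
2) 6562.5ms=7b +703.125ms=3/4b
3) 7265.625ms=31/4b +234.375ms=1/4b
Σ=8b of 8 (64bpm 4/4) — PASS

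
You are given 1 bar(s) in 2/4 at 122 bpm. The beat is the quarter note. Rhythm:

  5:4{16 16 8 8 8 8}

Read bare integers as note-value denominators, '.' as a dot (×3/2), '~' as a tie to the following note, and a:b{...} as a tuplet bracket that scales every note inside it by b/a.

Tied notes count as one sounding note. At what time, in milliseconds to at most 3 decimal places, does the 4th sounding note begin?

1. 0.0ms @ 0 + 98.361ms (1/5)
2. 98.361ms @ 1/5 + 98.361ms (1/5)
3. 196.721ms @ 2/5 + 196.721ms (2/5)
4. 393.443ms @ 4/5 + 196.721ms (2/5)
5. 590.164ms @ 6/5 + 196.721ms (2/5)
6. 786.885ms @ 8/5 + 196.721ms (2/5)

note 4 onset = 4/5b = 393.443ms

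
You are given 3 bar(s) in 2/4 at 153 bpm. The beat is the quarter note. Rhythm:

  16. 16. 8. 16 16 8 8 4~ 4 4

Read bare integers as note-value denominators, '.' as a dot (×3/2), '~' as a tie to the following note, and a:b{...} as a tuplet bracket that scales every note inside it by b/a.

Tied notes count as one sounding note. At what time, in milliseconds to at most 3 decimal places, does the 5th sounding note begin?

1. 0.0ms @ 0 + 147.059ms (3/8)
2. 147.059ms @ 3/8 + 147.059ms (3/8)
3. 294.118ms @ 3/4 + 294.118ms (3/4)
4. 588.235ms @ 3/2 + 98.039ms (1/4)
5. 686.275ms @ 7/4 + 98.039ms (1/4)
6. 784.314ms @ 2 + 196.078ms (1/2)
7. 980.392ms @ 5/2 + 196.078ms (1/2)
8. 1176.471ms @ 3 + 784.314ms (2)
9. 1960.784ms @ 5 + 392.157ms (1)

note 5 onset = 7/4b = 686.275ms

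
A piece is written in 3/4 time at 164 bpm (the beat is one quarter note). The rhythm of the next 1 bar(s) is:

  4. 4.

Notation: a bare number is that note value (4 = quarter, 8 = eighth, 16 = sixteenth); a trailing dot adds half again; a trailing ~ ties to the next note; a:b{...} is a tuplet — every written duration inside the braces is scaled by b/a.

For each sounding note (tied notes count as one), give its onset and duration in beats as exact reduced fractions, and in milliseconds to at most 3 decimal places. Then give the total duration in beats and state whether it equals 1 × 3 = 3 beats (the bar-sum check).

1) 0.0ms=0b +548.78ms=3/2b
2) 548.78ms=3/2b +548.78ms=3/2b
Σ=3b of 3 (164bpm 3/4) — PASS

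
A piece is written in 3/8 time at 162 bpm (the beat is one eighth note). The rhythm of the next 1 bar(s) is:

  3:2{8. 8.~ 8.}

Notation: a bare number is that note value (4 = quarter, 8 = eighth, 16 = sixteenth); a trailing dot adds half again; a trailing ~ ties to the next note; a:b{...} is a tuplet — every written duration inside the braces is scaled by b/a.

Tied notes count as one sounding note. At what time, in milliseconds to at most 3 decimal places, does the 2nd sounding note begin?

note 2 onset = 1b = 370.37ms

1. 0.0ms @ 0 + 370.37ms (1)
2. 370.37ms @ 1 + 740.741ms (2)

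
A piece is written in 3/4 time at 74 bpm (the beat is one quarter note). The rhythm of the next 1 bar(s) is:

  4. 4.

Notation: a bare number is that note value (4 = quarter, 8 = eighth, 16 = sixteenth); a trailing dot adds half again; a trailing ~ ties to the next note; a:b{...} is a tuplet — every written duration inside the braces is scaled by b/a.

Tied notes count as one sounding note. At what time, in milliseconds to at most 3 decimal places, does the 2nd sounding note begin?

note 2 onset = 3/2b = 1216.216ms

1. 0.0ms @ 0 + 1216.216ms (3/2)
2. 1216.216ms @ 3/2 + 1216.216ms (3/2)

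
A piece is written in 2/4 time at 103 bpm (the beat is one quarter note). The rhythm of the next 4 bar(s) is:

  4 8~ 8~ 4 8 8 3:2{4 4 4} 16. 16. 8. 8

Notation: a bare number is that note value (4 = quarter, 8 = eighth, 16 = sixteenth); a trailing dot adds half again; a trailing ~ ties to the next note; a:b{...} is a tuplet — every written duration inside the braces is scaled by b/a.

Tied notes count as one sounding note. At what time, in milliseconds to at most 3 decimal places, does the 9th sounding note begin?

1. 0.0ms @ 0 + 582.524ms (1)
2. 582.524ms @ 1 + 1165.049ms (2)
3. 1747.573ms @ 3 + 291.262ms (1/2)
4. 2038.835ms @ 7/2 + 291.262ms (1/2)
5. 2330.097ms @ 4 + 388.35ms (2/3)
6. 2718.447ms @ 14/3 + 388.35ms (2/3)
7. 3106.796ms @ 16/3 + 388.35ms (2/3)
8. 3495.146ms @ 6 + 218.447ms (3/8)
9. 3713.592ms @ 51/8 + 218.447ms (3/8)
10. 3932.039ms @ 27/4 + 436.893ms (3/4)
11. 4368.932ms @ 15/2 + 291.262ms (1/2)

note 9 onset = 51/8b = 3713.592ms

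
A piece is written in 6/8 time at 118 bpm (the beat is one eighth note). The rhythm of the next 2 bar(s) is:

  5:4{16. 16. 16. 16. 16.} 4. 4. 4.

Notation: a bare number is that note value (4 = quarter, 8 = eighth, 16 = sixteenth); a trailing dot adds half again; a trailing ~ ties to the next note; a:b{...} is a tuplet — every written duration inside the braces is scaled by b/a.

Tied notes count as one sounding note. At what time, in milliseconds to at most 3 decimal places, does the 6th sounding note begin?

note 6 onset = 3b = 1525.424ms

1. 0.0ms @ 0 + 305.085ms (3/5)
2. 305.085ms @ 3/5 + 305.085ms (3/5)
3. 610.169ms @ 6/5 + 305.085ms (3/5)
4. 915.254ms @ 9/5 + 305.085ms (3/5)
5. 1220.339ms @ 12/5 + 305.085ms (3/5)
6. 1525.424ms @ 3 + 1525.424ms (3)
7. 3050.847ms @ 6 + 1525.424ms (3)
8. 4576.271ms @ 9 + 1525.424ms (3)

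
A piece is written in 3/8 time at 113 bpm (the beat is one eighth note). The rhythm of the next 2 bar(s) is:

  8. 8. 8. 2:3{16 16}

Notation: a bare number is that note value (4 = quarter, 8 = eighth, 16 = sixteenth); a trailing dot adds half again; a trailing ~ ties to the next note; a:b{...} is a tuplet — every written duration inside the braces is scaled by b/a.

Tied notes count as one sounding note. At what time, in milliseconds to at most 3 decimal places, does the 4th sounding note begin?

1. 0.0ms @ 0 + 796.46ms (3/2)
2. 796.46ms @ 3/2 + 796.46ms (3/2)
3. 1592.92ms @ 3 + 796.46ms (3/2)
4. 2389.381ms @ 9/2 + 398.23ms (3/4)
5. 2787.611ms @ 21/4 + 398.23ms (3/4)

note 4 onset = 9/2b = 2389.381ms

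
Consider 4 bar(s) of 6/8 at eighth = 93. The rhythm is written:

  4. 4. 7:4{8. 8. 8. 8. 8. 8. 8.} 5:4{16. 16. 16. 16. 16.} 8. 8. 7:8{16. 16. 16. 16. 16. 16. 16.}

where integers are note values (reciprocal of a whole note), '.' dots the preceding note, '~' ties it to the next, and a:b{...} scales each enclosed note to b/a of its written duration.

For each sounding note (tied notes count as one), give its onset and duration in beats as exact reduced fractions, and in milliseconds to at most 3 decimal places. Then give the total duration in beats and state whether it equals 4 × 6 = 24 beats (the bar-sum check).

1) 0.0ms=0b +1935.484ms=3b
2) 1935.484ms=3b +1935.484ms=3b
3) 3870.968ms=6b +552.995ms=6/7b
4) 4423.963ms=48/7b +552.995ms=6/7b
5) 4976.959ms=54/7b +552.995ms=6/7b
6) 5529.954ms=60/7b +552.995ms=6/7b
7) 6082.949ms=66/7b +552.995ms=6/7b
8) 6635.945ms=72/7b +552.995ms=6/7b
9) 7188.94ms=78/7b +552.995ms=6/7b
10) 7741.935ms=12b +387.097ms=3/5b
11) 8129.032ms=63/5b +387.097ms=3/5b
12) 8516.129ms=66/5b +387.097ms=3/5b
13) 8903.226ms=69/5b +387.097ms=3/5b
14) 9290.323ms=72/5b +387.097ms=3/5b
15) 9677.419ms=15b +967.742ms=3/2b
16) 10645.161ms=33/2b +967.742ms=3/2b
17) 11612.903ms=18b +552.995ms=6/7b
18) 12165.899ms=132/7b +552.995ms=6/7b
19) 12718.894ms=138/7b +552.995ms=6/7b
20) 13271.889ms=144/7b +552.995ms=6/7b
21) 13824.885ms=150/7b +552.995ms=6/7b
22) 14377.88ms=156/7b +552.995ms=6/7b
23) 14930.876ms=162/7b +552.995ms=6/7b
Σ=24b of 24 (93bpm 6/8) — PASS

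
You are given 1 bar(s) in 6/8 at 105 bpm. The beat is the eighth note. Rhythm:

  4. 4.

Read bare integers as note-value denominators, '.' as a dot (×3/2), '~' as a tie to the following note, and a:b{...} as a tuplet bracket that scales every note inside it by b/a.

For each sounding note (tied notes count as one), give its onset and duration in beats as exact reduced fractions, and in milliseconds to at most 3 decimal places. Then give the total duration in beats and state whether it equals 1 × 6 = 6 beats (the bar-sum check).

1) 0.0ms=0b +1714.286ms=3b
2) 1714.286ms=3b +1714.286ms=3b
Σ=6b of 6 (105bpm 6/8) — PASS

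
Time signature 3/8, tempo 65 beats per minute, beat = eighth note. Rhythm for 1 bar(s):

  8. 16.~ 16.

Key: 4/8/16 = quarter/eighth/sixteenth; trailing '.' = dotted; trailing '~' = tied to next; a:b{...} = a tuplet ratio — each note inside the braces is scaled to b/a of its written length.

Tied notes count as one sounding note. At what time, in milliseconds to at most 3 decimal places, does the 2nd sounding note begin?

1. 0.0ms @ 0 + 1384.615ms (3/2)
2. 1384.615ms @ 3/2 + 1384.615ms (3/2)

note 2 onset = 3/2b = 1384.615ms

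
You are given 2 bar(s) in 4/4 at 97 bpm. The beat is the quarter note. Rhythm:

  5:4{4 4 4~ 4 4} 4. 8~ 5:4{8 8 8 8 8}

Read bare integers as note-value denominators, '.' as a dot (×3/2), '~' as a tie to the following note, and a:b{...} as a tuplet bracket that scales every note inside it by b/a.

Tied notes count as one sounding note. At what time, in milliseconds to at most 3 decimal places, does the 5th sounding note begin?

note 5 onset = 4b = 2474.227ms

1. 0.0ms @ 0 + 494.845ms (4/5)
2. 494.845ms @ 4/5 + 494.845ms (4/5)
3. 989.691ms @ 8/5 + 989.691ms (8/5)
4. 1979.381ms @ 16/5 + 494.845ms (4/5)
5. 2474.227ms @ 4 + 927.835ms (3/2)
6. 3402.062ms @ 11/2 + 556.701ms (9/10)
7. 3958.763ms @ 32/5 + 247.423ms (2/5)
8. 4206.186ms @ 34/5 + 247.423ms (2/5)
9. 4453.608ms @ 36/5 + 247.423ms (2/5)
10. 4701.031ms @ 38/5 + 247.423ms (2/5)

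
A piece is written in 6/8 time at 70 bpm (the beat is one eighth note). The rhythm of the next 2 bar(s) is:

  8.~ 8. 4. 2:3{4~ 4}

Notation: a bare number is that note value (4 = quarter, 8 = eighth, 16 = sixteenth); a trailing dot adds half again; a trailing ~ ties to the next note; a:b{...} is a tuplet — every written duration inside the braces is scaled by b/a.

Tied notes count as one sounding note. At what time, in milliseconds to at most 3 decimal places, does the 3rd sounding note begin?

note 3 onset = 6b = 5142.857ms

1. 0.0ms @ 0 + 2571.429ms (3)
2. 2571.429ms @ 3 + 2571.429ms (3)
3. 5142.857ms @ 6 + 5142.857ms (6)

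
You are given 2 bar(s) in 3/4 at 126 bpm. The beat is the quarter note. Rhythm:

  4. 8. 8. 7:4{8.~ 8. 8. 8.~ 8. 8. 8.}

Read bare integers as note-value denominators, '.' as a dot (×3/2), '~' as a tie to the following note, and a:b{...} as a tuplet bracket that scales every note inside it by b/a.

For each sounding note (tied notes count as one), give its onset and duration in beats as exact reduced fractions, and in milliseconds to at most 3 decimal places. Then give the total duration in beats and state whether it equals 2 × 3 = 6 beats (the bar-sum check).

1) 0.0ms=0b +714.286ms=3/2b
2) 714.286ms=3/2b +357.143ms=3/4b
3) 1071.429ms=9/4b +357.143ms=3/4b
4) 1428.571ms=3b +408.163ms=6/7b
5) 1836.735ms=27/7b +204.082ms=3/7b
6) 2040.816ms=30/7b +408.163ms=6/7b
7) 2448.98ms=36/7b +204.082ms=3/7b
8) 2653.061ms=39/7b +204.082ms=3/7b
Σ=6b of 6 (126bpm 3/4) — PASS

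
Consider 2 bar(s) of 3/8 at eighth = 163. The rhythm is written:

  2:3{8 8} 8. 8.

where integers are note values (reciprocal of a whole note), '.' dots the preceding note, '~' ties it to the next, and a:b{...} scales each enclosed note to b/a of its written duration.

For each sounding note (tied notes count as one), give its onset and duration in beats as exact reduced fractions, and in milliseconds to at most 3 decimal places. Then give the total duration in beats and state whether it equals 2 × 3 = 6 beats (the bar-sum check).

1) 0.0ms=0b +552.147ms=3/2b
2) 552.147ms=3/2b +552.147ms=3/2b
3) 1104.294ms=3b +552.147ms=3/2b
4) 1656.442ms=9/2b +552.147ms=3/2b
Σ=6b of 6 (163bpm 3/8) — PASS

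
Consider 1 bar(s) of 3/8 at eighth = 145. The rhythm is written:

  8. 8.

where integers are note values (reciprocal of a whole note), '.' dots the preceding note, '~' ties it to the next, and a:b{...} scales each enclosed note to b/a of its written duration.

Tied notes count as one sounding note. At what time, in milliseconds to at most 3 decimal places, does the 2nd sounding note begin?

1. 0.0ms @ 0 + 620.69ms (3/2)
2. 620.69ms @ 3/2 + 620.69ms (3/2)

note 2 onset = 3/2b = 620.69ms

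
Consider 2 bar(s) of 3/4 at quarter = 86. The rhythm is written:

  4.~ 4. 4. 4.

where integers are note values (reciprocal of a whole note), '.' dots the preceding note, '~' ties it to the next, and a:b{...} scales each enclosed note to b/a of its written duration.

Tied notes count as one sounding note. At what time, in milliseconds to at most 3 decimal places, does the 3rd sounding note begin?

1. 0.0ms @ 0 + 2093.023ms (3)
2. 2093.023ms @ 3 + 1046.512ms (3/2)
3. 3139.535ms @ 9/2 + 1046.512ms (3/2)

note 3 onset = 9/2b = 3139.535ms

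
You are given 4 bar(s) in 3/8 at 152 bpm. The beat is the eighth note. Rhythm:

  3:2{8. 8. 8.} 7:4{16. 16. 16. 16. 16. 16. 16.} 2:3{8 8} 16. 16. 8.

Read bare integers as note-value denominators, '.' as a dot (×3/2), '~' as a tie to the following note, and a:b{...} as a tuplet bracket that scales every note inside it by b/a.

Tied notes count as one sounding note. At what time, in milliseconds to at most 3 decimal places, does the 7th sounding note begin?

note 7 onset = 30/7b = 1691.729ms

1. 0.0ms @ 0 + 394.737ms (1)
2. 394.737ms @ 1 + 394.737ms (1)
3. 789.474ms @ 2 + 394.737ms (1)
4. 1184.211ms @ 3 + 169.173ms (3/7)
5. 1353.383ms @ 24/7 + 169.173ms (3/7)
6. 1522.556ms @ 27/7 + 169.173ms (3/7)
7. 1691.729ms @ 30/7 + 169.173ms (3/7)
8. 1860.902ms @ 33/7 + 169.173ms (3/7)
9. 2030.075ms @ 36/7 + 169.173ms (3/7)
10. 2199.248ms @ 39/7 + 169.173ms (3/7)
11. 2368.421ms @ 6 + 592.105ms (3/2)
12. 2960.526ms @ 15/2 + 592.105ms (3/2)
13. 3552.632ms @ 9 + 296.053ms (3/4)
14. 3848.684ms @ 39/4 + 296.053ms (3/4)
15. 4144.737ms @ 21/2 + 592.105ms (3/2)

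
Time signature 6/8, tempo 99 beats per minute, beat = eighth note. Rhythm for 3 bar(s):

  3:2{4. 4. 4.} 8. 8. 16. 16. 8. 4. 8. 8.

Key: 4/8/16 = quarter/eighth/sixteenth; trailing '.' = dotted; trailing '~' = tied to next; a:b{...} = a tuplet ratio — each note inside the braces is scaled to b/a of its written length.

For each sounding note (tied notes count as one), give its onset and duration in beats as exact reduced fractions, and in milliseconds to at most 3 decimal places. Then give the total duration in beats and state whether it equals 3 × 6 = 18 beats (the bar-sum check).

1) 0.0ms=0b +1212.121ms=2b
2) 1212.121ms=2b +1212.121ms=2b
3) 2424.242ms=4b +1212.121ms=2b
4) 3636.364ms=6b +909.091ms=3/2b
5) 4545.455ms=15/2b +909.091ms=3/2b
6) 5454.545ms=9b +454.545ms=3/4b
7) 5909.091ms=39/4b +454.545ms=3/4b
8) 6363.636ms=21/2b +909.091ms=3/2b
9) 7272.727ms=12b +1818.182ms=3b
10) 9090.909ms=15b +909.091ms=3/2b
11) 10000.0ms=33/2b +909.091ms=3/2b
Σ=18b of 18 (99bpm 6/8) — PASS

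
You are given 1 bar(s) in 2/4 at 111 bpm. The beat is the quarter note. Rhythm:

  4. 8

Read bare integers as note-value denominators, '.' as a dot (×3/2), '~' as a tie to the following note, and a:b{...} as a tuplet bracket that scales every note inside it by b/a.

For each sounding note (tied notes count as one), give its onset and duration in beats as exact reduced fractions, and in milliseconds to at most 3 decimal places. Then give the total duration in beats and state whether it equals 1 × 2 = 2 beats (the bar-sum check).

1) 0.0ms=0b +810.811ms=3/2b
2) 810.811ms=3/2b +270.27ms=1/2b
Σ=2b of 2 (111bpm 2/4) — PASS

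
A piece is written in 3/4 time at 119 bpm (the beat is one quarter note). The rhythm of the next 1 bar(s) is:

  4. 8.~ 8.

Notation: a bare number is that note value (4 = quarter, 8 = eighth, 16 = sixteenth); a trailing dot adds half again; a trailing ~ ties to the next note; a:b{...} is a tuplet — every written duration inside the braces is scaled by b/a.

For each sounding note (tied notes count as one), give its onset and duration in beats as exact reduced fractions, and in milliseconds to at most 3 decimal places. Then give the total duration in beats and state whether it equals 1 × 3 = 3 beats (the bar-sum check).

1) 0.0ms=0b +756.303ms=3/2b
2) 756.303ms=3/2b +756.303ms=3/2b
Σ=3b of 3 (119bpm 3/4) — PASS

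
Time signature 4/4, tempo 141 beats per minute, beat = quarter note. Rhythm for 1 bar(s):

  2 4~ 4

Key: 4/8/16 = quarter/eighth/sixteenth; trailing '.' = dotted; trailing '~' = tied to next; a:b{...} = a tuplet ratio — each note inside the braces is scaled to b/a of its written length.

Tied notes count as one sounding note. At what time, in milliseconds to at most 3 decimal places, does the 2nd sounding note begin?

1. 0.0ms @ 0 + 851.064ms (2)
2. 851.064ms @ 2 + 851.064ms (2)

note 2 onset = 2b = 851.064ms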